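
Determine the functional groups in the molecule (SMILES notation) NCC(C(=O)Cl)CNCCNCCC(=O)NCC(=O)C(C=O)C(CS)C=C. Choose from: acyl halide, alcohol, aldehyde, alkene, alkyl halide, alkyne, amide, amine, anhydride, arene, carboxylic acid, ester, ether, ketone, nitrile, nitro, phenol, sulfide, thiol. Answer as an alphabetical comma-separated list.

Taking each segment in turn:
  H2NCH2: –NH2 on an sp³ carbon with no adjacent C=O → amine.
  CH(COCl): pendant –C(=O)X: carbonyl C bonded to C and halogen → acyl halide.
  CH2NHCH2: C–N–C with sp³ carbons and no adjacent C=O → amine (secondary).
  CH2NHCH2: C–N–C with sp³ carbons and no adjacent C=O → amine (secondary).
  CH2CONHCH2: –C(=O)–N– linkage → amide (the N is not an amine).
  CO: –C(=O)– with carbon on both sides → ketone.
  CH(CHO): pendant –CHO: carbonyl C bonded to C and H → aldehyde.
  CH(CH2SH): pendant –CH2SH → thiol.
  CH=CH2: C=C double bond → alkene.

acyl halide, aldehyde, alkene, amide, amine, ketone, thiol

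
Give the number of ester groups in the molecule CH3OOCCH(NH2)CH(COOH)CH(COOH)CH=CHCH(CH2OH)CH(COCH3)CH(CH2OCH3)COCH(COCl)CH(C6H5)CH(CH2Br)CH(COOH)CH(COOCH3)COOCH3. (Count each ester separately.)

Taking each segment in turn:
  CH3OOC: CH3O–C(=O)–: carbonyl C bonded to C and to –OCH3 → ester (not ketone + ether).
  CH(NH2): –NH2 on an sp³ carbon with no adjacent C=O → amine.
  CH(COOH): pendant –COOH: carbonyl C bonded to C and –OH → carboxylic acid.
  CH(COOH): pendant –COOH: carbonyl C bonded to C and –OH → carboxylic acid.
  CH=CH: C=C double bond → alkene.
  CH(CH2OH): pendant –CH2OH on an sp³ backbone C → alcohol.
  CH(COCH3): pendant –COCH3: carbonyl C bonded to two carbons → ketone.
  CH(CH2OCH3): pendant –CH2OCH3: C–O–C linkage → ether.
  CO: –C(=O)– with carbon on both sides → ketone.
  CH(COCl): pendant –C(=O)X: carbonyl C bonded to C and halogen → acyl halide.
  CH(C6H5): pendant –C6H5: benzene ring → arene.
  CH(CH2Br): pendant –CH2X: halogen on sp³ carbon → alkyl halide.
  CH(COOH): pendant –COOH: carbonyl C bonded to C and –OH → carboxylic acid.
  CH(COOCH3): pendant –COOCH3: carbonyl C bonded to C and –OCH3 → ester.
  COOCH3: –C(=O)OCH3: carbonyl C bonded to C and to –OCH3 → ester (not ketone + ether).
Ester appears at: CH3OOC, CH(COOCH3), COOCH3 → 3.

3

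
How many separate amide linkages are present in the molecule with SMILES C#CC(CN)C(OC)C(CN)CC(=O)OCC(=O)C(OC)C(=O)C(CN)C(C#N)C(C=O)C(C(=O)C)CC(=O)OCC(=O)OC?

C≡C triple bond → alkyne.
pendant –CH2NH2: N on sp³ C, no adjacent C=O → amine.
pendant –OCH3: C–O–C with sp³ C, no adjacent C=O → ether.
pendant –CH2NH2: N on sp³ C, no adjacent C=O → amine.
–C(=O)–O–C with C on the carbonyl side → ester.
–C(=O)– with carbon on both sides → ketone.
pendant –OCH3: C–O–C with sp³ C, no adjacent C=O → ether.
–C(=O)– with carbon on both sides → ketone.
pendant –CH2NH2: N on sp³ C, no adjacent C=O → amine.
pendant –C≡N: nitrile.
pendant –CHO: carbonyl C bonded to C and H → aldehyde.
pendant –COCH3: carbonyl C bonded to two carbons → ketone.
–C(=O)–O–C with C on the carbonyl side → ester.
–C(=O)OCH3: carbonyl C bonded to C and to –OCH3 → ester (not ketone + ether).
No segment is a amide: CH(CH2NH2) is amine, not amide; CH(CH2NH2) is amine, not amide; CH(CH2NH2) is amine, not amide. → 0.

0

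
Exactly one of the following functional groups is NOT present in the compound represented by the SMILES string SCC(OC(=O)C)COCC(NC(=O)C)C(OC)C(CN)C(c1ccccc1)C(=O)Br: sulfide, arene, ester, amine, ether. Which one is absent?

ester: present (CH(OCOCH3) — pendant –OC(=O)CH3: an acyloxy group → ester).
amine: present (CH(CH2NH2) — pendant –CH2NH2: N on sp³ C, no adjacent C=O → amine).
arene: present (CH(C6H5) — pendant –C6H5: benzene ring → arene).
ether: present (CH2OCH2 — C–O–C with sp³ carbons on both sides and no adjacent C=O → ether).
sulfide: no segment matches this pattern.

sulfide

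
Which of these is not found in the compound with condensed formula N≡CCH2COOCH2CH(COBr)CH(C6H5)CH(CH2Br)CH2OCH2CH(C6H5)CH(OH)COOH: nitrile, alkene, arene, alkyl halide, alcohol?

arene: present (CH(C6H5) — pendant –C6H5: benzene ring → arene).
nitrile: present (N≡C — N≡C–: carbon triple-bonded to nitrogen → nitrile).
alcohol: present (CH(OH) — –OH on an sp³ carbon → alcohol (secondary)).
alkyl halide: present (CH(CH2Br) — pendant –CH2X: halogen on sp³ carbon → alkyl halide).
alkene: absent. In CH(C6H5), the C=C units are part of an aromatic ring, which is an arene, not an isolated alkene.

alkene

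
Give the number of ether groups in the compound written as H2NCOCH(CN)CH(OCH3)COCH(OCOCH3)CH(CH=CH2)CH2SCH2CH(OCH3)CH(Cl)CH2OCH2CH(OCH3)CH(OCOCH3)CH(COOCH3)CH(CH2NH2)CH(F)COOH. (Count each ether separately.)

4

–C(=O)NH2: carbonyl C bonded to C and to N → amide (the N is not a separate amine).
pendant –C≡N: nitrile.
pendant –OCH3: C–O–C with sp³ C, no adjacent C=O → ether.
–C(=O)– with carbon on both sides → ketone.
pendant –OC(=O)CH3: an acyloxy group → ester.
pendant –CH=CH2: C=C double bond → alkene.
C–S–C linkage → sulfide (thioether).
pendant –OCH3: C–O–C with sp³ C, no adjacent C=O → ether.
halogen on an sp³ carbon → alkyl halide.
C–O–C with sp³ carbons on both sides and no adjacent C=O → ether.
pendant –OCH3: C–O–C with sp³ C, no adjacent C=O → ether.
pendant –OC(=O)CH3: an acyloxy group → ester.
pendant –COOCH3: carbonyl C bonded to C and –OCH3 → ester.
pendant –CH2NH2: N on sp³ C, no adjacent C=O → amine.
halogen on an sp³ carbon → alkyl halide.
–COOH: carbonyl C bonded to –OH and C → carboxylic acid (the –OH is not a separate alcohol).
Ether appears at: CH(OCH3), CH(OCH3), CH2OCH2, CH(OCH3) → 4.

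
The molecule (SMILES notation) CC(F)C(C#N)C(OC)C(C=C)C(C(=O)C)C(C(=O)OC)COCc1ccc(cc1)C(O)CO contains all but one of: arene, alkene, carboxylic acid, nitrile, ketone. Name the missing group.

ketone: present (CH(COCH3) — pendant –COCH3: carbonyl C bonded to two carbons → ketone).
arene: present (C6H4 — para-disubstituted benzene ring → arene).
nitrile: present (CH(CN) — pendant –C≡N: nitrile).
alkene: present (CH(CH=CH2) — pendant –CH=CH2: C=C double bond → alkene).
carboxylic acid: absent. In CH(COOCH3), the acyl oxygen is bonded to carbon (–O–C), not to H, so this is an ester.

carboxylic acid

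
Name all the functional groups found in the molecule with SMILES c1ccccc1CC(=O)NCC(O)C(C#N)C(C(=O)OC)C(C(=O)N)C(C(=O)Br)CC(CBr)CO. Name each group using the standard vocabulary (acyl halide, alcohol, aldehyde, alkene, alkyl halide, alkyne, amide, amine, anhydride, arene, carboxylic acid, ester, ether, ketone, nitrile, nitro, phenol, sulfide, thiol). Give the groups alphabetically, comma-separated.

C6H5– phenyl ring → arene.
–C(=O)–N– linkage → amide (the N is not an amine).
–OH on an sp³ carbon → alcohol (secondary).
pendant –C≡N: nitrile.
pendant –COOCH3: carbonyl C bonded to C and –OCH3 → ester.
pendant –CONH2: carbonyl C bonded to C and N → amide.
pendant –C(=O)X: carbonyl C bonded to C and halogen → acyl halide.
pendant –CH2X: halogen on sp³ carbon → alkyl halide.
–OH on an sp³ carbon → alcohol.

acyl halide, alcohol, alkyl halide, amide, arene, ester, nitrile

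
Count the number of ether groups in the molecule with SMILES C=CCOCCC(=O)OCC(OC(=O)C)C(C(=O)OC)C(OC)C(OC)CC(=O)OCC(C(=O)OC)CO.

Taking each segment in turn:
  CH2=CH: C=C double bond → alkene.
  CH2OCH2: C–O–C with sp³ carbons on both sides and no adjacent C=O → ether.
  CH2COOCH2: –C(=O)–O–C with C on the carbonyl side → ester.
  CH(OCOCH3): pendant –OC(=O)CH3: an acyloxy group → ester.
  CH(COOCH3): pendant –COOCH3: carbonyl C bonded to C and –OCH3 → ester.
  CH(OCH3): pendant –OCH3: C–O–C with sp³ C, no adjacent C=O → ether.
  CH(OCH3): pendant –OCH3: C–O–C with sp³ C, no adjacent C=O → ether.
  CH2COOCH2: –C(=O)–O–C with C on the carbonyl side → ester.
  CH(COOCH3): pendant –COOCH3: carbonyl C bonded to C and –OCH3 → ester.
  CH2OH: –OH on an sp³ carbon → alcohol.
Ether appears at: CH2OCH2, CH(OCH3), CH(OCH3) → 3.

3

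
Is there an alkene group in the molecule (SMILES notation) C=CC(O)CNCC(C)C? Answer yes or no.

Reading the structure from left to right:
  CH2=CH: C=C double bond → alkene.
  CH(OH): –OH on an sp³ carbon → alcohol (secondary).
  CH2NHCH2: C–N–C with sp³ carbons and no adjacent C=O → amine (secondary).
The CH2=CH segment supplies the alkene: C=C double bond → alkene.

yes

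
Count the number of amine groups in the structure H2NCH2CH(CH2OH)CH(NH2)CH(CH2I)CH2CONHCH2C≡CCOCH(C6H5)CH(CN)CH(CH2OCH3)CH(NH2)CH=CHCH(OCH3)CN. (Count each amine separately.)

3

Reading the structure from left to right:
  H2NCH2: –NH2 on an sp³ carbon with no adjacent C=O → amine.
  CH(CH2OH): pendant –CH2OH on an sp³ backbone C → alcohol.
  CH(NH2): –NH2 on an sp³ carbon with no adjacent C=O → amine.
  CH(CH2I): pendant –CH2X: halogen on sp³ carbon → alkyl halide.
  CH2CONHCH2: –C(=O)–N– linkage → amide (the N is not an amine).
  C≡C: C≡C triple bond → alkyne.
  CO: –C(=O)– with carbon on both sides → ketone.
  CH(C6H5): pendant –C6H5: benzene ring → arene.
  CH(CN): pendant –C≡N: nitrile.
  CH(CH2OCH3): pendant –CH2OCH3: C–O–C linkage → ether.
  CH(NH2): –NH2 on an sp³ carbon with no adjacent C=O → amine.
  CH=CH: C=C double bond → alkene.
  CH(OCH3): pendant –OCH3: C–O–C with sp³ C, no adjacent C=O → ether.
  CN: –C≡N: carbon triple-bonded to nitrogen → nitrile.
Amine appears at: H2NCH2, CH(NH2), CH(NH2) → 3.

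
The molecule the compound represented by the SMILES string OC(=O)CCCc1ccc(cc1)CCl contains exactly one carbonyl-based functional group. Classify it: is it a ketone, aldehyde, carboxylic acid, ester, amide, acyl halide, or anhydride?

The carbonyl is in the HOOC segment: –COOH: carbonyl C bonded to –OH and C → carboxylic acid (the –OH is not a separate alcohol).

carboxylic acid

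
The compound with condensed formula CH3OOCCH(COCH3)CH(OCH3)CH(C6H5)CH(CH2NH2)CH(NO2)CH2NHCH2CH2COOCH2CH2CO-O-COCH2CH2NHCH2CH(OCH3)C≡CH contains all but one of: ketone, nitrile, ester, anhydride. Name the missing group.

nitrile

ester: present (CH3OOC — CH3O–C(=O)–: carbonyl C bonded to C and to –OCH3 → ester (not ketone + ether)).
ketone: present (CH(COCH3) — pendant –COCH3: carbonyl C bonded to two carbons → ketone).
anhydride: present (CH2CO-O-COCH2 — two acyl groups sharing one oxygen, –C(=O)–O–C(=O)– → anhydride).
nitrile: absent. In C≡CH, the triple bond is C≡C, not C≡N.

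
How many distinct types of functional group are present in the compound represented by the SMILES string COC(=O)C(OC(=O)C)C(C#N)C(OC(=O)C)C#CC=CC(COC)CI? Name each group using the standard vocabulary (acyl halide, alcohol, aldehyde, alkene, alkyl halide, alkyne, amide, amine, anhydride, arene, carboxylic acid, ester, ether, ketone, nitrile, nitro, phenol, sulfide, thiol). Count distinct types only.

CH3O–C(=O)–: carbonyl C bonded to C and to –OCH3 → ester (not ketone + ether).
pendant –OC(=O)CH3: an acyloxy group → ester.
pendant –C≡N: nitrile.
pendant –OC(=O)CH3: an acyloxy group → ester.
C≡C triple bond → alkyne.
C=C double bond → alkene.
pendant –CH2OCH3: C–O–C linkage → ether.
halogen on an sp³ carbon → alkyl halide.
Distinct types present: alkene, alkyl halide, alkyne, ester, ether, nitrile.

6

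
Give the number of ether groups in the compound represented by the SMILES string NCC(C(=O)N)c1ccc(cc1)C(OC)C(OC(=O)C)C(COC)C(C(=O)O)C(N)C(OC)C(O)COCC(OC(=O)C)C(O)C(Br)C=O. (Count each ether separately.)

Working along the chain:
  H2NCH2: –NH2 on an sp³ carbon with no adjacent C=O → amine.
  CH(CONH2): pendant –CONH2: carbonyl C bonded to C and N → amide.
  C6H4: para-disubstituted benzene ring → arene.
  CH(OCH3): pendant –OCH3: C–O–C with sp³ C, no adjacent C=O → ether.
  CH(OCOCH3): pendant –OC(=O)CH3: an acyloxy group → ester.
  CH(CH2OCH3): pendant –CH2OCH3: C–O–C linkage → ether.
  CH(COOH): pendant –COOH: carbonyl C bonded to C and –OH → carboxylic acid.
  CH(NH2): –NH2 on an sp³ carbon with no adjacent C=O → amine.
  CH(OCH3): pendant –OCH3: C–O–C with sp³ C, no adjacent C=O → ether.
  CH(OH): –OH on an sp³ carbon → alcohol (secondary).
  CH2OCH2: C–O–C with sp³ carbons on both sides and no adjacent C=O → ether.
  CH(OCOCH3): pendant –OC(=O)CH3: an acyloxy group → ester.
  CH(OH): –OH on an sp³ carbon → alcohol (secondary).
  CH(Br): halogen on an sp³ carbon → alkyl halide.
  CHO: terminal –CHO: carbonyl C bonded to H and C → aldehyde.
Ether appears at: CH(OCH3), CH(CH2OCH3), CH(OCH3), CH2OCH2 → 4.

4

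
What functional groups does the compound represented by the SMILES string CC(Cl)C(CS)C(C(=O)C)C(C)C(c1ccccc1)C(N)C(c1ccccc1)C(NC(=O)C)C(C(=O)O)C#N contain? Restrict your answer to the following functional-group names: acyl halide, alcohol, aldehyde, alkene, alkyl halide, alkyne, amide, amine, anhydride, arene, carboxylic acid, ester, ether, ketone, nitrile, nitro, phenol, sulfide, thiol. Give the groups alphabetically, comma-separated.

Working along the chain:
  CH(Cl): halogen on an sp³ carbon → alkyl halide.
  CH(CH2SH): pendant –CH2SH → thiol.
  CH(COCH3): pendant –COCH3: carbonyl C bonded to two carbons → ketone.
  CH(C6H5): pendant –C6H5: benzene ring → arene.
  CH(NH2): –NH2 on an sp³ carbon with no adjacent C=O → amine.
  CH(C6H5): pendant –C6H5: benzene ring → arene.
  CH(NHCOCH3): pendant –NHC(=O)CH3: N bonded to a carbonyl → amide (not amine).
  CH(COOH): pendant –COOH: carbonyl C bonded to C and –OH → carboxylic acid.
  CN: –C≡N: carbon triple-bonded to nitrogen → nitrile.

alkyl halide, amide, amine, arene, carboxylic acid, ketone, nitrile, thiol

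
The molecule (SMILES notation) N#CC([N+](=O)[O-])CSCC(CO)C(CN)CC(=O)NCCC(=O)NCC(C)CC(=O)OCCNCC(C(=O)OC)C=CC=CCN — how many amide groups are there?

2

Working along the chain:
  N≡C: N≡C–: carbon triple-bonded to nitrogen → nitrile.
  CH(NO2): –NO2 on an sp³ carbon → nitro (the N=O is not a carbonyl).
  CH2SCH2: C–S–C linkage → sulfide (thioether).
  CH(CH2OH): pendant –CH2OH on an sp³ backbone C → alcohol.
  CH(CH2NH2): pendant –CH2NH2: N on sp³ C, no adjacent C=O → amine.
  CH2CONHCH2: –C(=O)–N– linkage → amide (the N is not an amine).
  CH2CONHCH2: –C(=O)–N– linkage → amide (the N is not an amine).
  CH2COOCH2: –C(=O)–O–C with C on the carbonyl side → ester.
  CH2NHCH2: C–N–C with sp³ carbons and no adjacent C=O → amine (secondary).
  CH(COOCH3): pendant –COOCH3: carbonyl C bonded to C and –OCH3 → ester.
  CH=CH: C=C double bond → alkene.
  CH=CH: C=C double bond → alkene.
  CH2NH2: –NH2 on an sp³ carbon with no adjacent C=O → amine.
Amide appears at: CH2CONHCH2, CH2CONHCH2 → 2.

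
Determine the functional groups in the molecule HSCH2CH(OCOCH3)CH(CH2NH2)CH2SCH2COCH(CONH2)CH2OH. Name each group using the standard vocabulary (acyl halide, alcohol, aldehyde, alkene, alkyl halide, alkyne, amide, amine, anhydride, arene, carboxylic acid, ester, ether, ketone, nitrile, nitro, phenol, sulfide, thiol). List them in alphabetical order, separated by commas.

–SH on an sp³ carbon → thiol.
pendant –OC(=O)CH3: an acyloxy group → ester.
pendant –CH2NH2: N on sp³ C, no adjacent C=O → amine.
C–S–C linkage → sulfide (thioether).
–C(=O)– with carbon on both sides → ketone.
pendant –CONH2: carbonyl C bonded to C and N → amide.
–OH on an sp³ carbon → alcohol.

alcohol, amide, amine, ester, ketone, sulfide, thiol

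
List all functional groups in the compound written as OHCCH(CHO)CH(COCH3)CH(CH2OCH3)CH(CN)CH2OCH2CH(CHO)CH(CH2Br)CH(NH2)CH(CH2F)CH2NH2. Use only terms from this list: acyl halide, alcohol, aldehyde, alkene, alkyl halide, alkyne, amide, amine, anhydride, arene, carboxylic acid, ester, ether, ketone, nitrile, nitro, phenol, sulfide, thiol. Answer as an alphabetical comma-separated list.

aldehyde, alkyl halide, amine, ether, ketone, nitrile

Reading the structure from left to right:
  OHC: terminal –CHO: carbonyl C bonded to H and C → aldehyde.
  CH(CHO): pendant –CHO: carbonyl C bonded to C and H → aldehyde.
  CH(COCH3): pendant –COCH3: carbonyl C bonded to two carbons → ketone.
  CH(CH2OCH3): pendant –CH2OCH3: C–O–C linkage → ether.
  CH(CN): pendant –C≡N: nitrile.
  CH2OCH2: C–O–C with sp³ carbons on both sides and no adjacent C=O → ether.
  CH(CHO): pendant –CHO: carbonyl C bonded to C and H → aldehyde.
  CH(CH2Br): pendant –CH2X: halogen on sp³ carbon → alkyl halide.
  CH(NH2): –NH2 on an sp³ carbon with no adjacent C=O → amine.
  CH(CH2F): pendant –CH2X: halogen on sp³ carbon → alkyl halide.
  CH2NH2: –NH2 on an sp³ carbon with no adjacent C=O → amine.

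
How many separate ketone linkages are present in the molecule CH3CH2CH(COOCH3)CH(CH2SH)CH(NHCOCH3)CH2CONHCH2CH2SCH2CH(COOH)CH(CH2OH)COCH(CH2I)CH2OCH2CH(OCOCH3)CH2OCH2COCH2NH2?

2

Taking each segment in turn:
  CH(COOCH3): pendant –COOCH3: carbonyl C bonded to C and –OCH3 → ester.
  CH(CH2SH): pendant –CH2SH → thiol.
  CH(NHCOCH3): pendant –NHC(=O)CH3: N bonded to a carbonyl → amide (not amine).
  CH2CONHCH2: –C(=O)–N– linkage → amide (the N is not an amine).
  CH2SCH2: C–S–C linkage → sulfide (thioether).
  CH(COOH): pendant –COOH: carbonyl C bonded to C and –OH → carboxylic acid.
  CH(CH2OH): pendant –CH2OH on an sp³ backbone C → alcohol.
  CO: –C(=O)– with carbon on both sides → ketone.
  CH(CH2I): pendant –CH2X: halogen on sp³ carbon → alkyl halide.
  CH2OCH2: C–O–C with sp³ carbons on both sides and no adjacent C=O → ether.
  CH(OCOCH3): pendant –OC(=O)CH3: an acyloxy group → ester.
  CH2OCH2: C–O–C with sp³ carbons on both sides and no adjacent C=O → ether.
  CO: –C(=O)– with carbon on both sides → ketone.
  CH2NH2: –NH2 on an sp³ carbon with no adjacent C=O → amine.
Ketone appears at: CO, CO → 2.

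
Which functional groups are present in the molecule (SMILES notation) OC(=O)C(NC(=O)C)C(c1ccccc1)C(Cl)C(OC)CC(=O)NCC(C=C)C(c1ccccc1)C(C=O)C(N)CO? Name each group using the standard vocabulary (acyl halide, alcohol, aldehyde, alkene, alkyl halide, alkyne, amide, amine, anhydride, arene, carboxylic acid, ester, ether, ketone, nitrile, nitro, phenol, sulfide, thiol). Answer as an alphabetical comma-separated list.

alcohol, aldehyde, alkene, alkyl halide, amide, amine, arene, carboxylic acid, ether

Taking each segment in turn:
  HOOC: –COOH: carbonyl C bonded to –OH and C → carboxylic acid (the –OH is not a separate alcohol).
  CH(NHCOCH3): pendant –NHC(=O)CH3: N bonded to a carbonyl → amide (not amine).
  CH(C6H5): pendant –C6H5: benzene ring → arene.
  CH(Cl): halogen on an sp³ carbon → alkyl halide.
  CH(OCH3): pendant –OCH3: C–O–C with sp³ C, no adjacent C=O → ether.
  CH2CONHCH2: –C(=O)–N– linkage → amide (the N is not an amine).
  CH(CH=CH2): pendant –CH=CH2: C=C double bond → alkene.
  CH(C6H5): pendant –C6H5: benzene ring → arene.
  CH(CHO): pendant –CHO: carbonyl C bonded to C and H → aldehyde.
  CH(NH2): –NH2 on an sp³ carbon with no adjacent C=O → amine.
  CH2OH: –OH on an sp³ carbon → alcohol.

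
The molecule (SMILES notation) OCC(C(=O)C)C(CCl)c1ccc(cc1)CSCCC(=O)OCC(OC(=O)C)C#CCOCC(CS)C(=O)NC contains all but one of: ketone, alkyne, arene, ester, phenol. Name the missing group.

phenol

ester: present (CH2COOCH2 — –C(=O)–O–C with C on the carbonyl side → ester).
alkyne: present (C≡C — C≡C triple bond → alkyne).
arene: present (C6H4 — para-disubstituted benzene ring → arene).
ketone: present (CH(COCH3) — pendant –COCH3: carbonyl C bonded to two carbons → ketone).
phenol: absent. In HOCH2, the –OH is on an sp³ carbon, not on an aromatic ring, so it is an alcohol.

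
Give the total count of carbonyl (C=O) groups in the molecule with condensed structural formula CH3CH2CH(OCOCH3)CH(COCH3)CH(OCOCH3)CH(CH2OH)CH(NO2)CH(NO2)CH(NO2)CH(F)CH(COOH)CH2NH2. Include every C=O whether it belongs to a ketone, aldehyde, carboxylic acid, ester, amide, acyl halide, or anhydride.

4

CH(OCOCH3): ester, 1 C=O (running total 1).
CH(COCH3): ketone, 1 C=O (running total 2).
CH(OCOCH3): ester, 1 C=O (running total 3).
CH(COOH): carboxylic acid, 1 C=O (running total 4).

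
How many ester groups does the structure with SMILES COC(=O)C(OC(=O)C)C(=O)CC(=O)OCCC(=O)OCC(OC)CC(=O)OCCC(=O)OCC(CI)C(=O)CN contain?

6

Reading the structure from left to right:
  CH3OOC: CH3O–C(=O)–: carbonyl C bonded to C and to –OCH3 → ester (not ketone + ether).
  CH(OCOCH3): pendant –OC(=O)CH3: an acyloxy group → ester.
  CO: –C(=O)– with carbon on both sides → ketone.
  CH2COOCH2: –C(=O)–O–C with C on the carbonyl side → ester.
  CH2COOCH2: –C(=O)–O–C with C on the carbonyl side → ester.
  CH(OCH3): pendant –OCH3: C–O–C with sp³ C, no adjacent C=O → ether.
  CH2COOCH2: –C(=O)–O–C with C on the carbonyl side → ester.
  CH2COOCH2: –C(=O)–O–C with C on the carbonyl side → ester.
  CH(CH2I): pendant –CH2X: halogen on sp³ carbon → alkyl halide.
  CO: –C(=O)– with carbon on both sides → ketone.
  CH2NH2: –NH2 on an sp³ carbon with no adjacent C=O → amine.
Ester appears at: CH3OOC, CH(OCOCH3), CH2COOCH2, CH2COOCH2, CH2COOCH2, CH2COOCH2 → 6.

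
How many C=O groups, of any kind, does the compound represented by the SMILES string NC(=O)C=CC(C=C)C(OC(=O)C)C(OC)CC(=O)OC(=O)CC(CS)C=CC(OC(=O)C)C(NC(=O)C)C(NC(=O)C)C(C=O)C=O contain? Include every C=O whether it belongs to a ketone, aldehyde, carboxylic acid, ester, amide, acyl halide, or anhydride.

H2NCO: amide, 1 C=O (running total 1).
CH(OCOCH3): ester, 1 C=O (running total 2).
CH2CO-O-COCH2: anhydride, 2 C=O (running total 4).
CH(OCOCH3): ester, 1 C=O (running total 5).
CH(NHCOCH3): amide, 1 C=O (running total 6).
CH(NHCOCH3): amide, 1 C=O (running total 7).
CH(CHO): aldehyde, 1 C=O (running total 8).
CHO: aldehyde, 1 C=O (running total 9).

9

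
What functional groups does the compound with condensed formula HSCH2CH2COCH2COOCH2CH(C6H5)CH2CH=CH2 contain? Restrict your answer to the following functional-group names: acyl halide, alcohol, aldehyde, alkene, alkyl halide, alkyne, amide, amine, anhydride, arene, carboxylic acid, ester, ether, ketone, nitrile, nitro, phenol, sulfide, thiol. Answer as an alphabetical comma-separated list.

alkene, arene, ester, ketone, thiol

–SH on an sp³ carbon → thiol.
–C(=O)– with carbon on both sides → ketone.
–C(=O)–O–C with C on the carbonyl side → ester.
pendant –C6H5: benzene ring → arene.
C=C double bond → alkene.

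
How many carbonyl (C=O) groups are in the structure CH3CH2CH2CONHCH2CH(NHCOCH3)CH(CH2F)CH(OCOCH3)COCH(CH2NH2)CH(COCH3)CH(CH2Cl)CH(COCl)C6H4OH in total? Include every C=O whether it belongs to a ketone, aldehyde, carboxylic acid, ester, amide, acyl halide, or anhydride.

CH2CONHCH2: amide, 1 C=O (running total 1).
CH(NHCOCH3): amide, 1 C=O (running total 2).
CH(OCOCH3): ester, 1 C=O (running total 3).
CO: ketone, 1 C=O (running total 4).
CH(COCH3): ketone, 1 C=O (running total 5).
CH(COCl): acyl halide, 1 C=O (running total 6).

6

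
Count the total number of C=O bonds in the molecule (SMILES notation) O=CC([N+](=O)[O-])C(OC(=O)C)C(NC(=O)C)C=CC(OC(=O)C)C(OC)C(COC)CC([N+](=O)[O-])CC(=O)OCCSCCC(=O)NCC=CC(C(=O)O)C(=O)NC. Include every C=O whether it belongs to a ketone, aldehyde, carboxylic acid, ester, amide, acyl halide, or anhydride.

8

OHC: aldehyde, 1 C=O (running total 1).
CH(OCOCH3): ester, 1 C=O (running total 2).
CH(NHCOCH3): amide, 1 C=O (running total 3).
CH(OCOCH3): ester, 1 C=O (running total 4).
CH2COOCH2: ester, 1 C=O (running total 5).
CH2CONHCH2: amide, 1 C=O (running total 6).
CH(COOH): carboxylic acid, 1 C=O (running total 7).
CONHCH3: amide, 1 C=O (running total 8).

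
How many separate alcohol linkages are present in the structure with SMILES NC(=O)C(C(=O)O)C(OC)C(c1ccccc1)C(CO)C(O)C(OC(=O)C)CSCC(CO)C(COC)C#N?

3

Working along the chain:
  H2NCO: –C(=O)NH2: carbonyl C bonded to C and to N → amide (the N is not a separate amine).
  CH(COOH): pendant –COOH: carbonyl C bonded to C and –OH → carboxylic acid.
  CH(OCH3): pendant –OCH3: C–O–C with sp³ C, no adjacent C=O → ether.
  CH(C6H5): pendant –C6H5: benzene ring → arene.
  CH(CH2OH): pendant –CH2OH on an sp³ backbone C → alcohol.
  CH(OH): –OH on an sp³ carbon → alcohol (secondary).
  CH(OCOCH3): pendant –OC(=O)CH3: an acyloxy group → ester.
  CH2SCH2: C–S–C linkage → sulfide (thioether).
  CH(CH2OH): pendant –CH2OH on an sp³ backbone C → alcohol.
  CH(CH2OCH3): pendant –CH2OCH3: C–O–C linkage → ether.
  CN: –C≡N: carbon triple-bonded to nitrogen → nitrile.
Alcohol appears at: CH(CH2OH), CH(OH), CH(CH2OH) → 3.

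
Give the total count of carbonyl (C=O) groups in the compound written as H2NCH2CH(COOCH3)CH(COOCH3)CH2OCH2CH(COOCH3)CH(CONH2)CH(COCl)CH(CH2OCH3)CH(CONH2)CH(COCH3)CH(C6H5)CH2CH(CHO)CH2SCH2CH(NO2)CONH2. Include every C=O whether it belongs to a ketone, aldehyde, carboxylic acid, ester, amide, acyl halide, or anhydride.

CH(COOCH3): ester, 1 C=O (running total 1).
CH(COOCH3): ester, 1 C=O (running total 2).
CH(COOCH3): ester, 1 C=O (running total 3).
CH(CONH2): amide, 1 C=O (running total 4).
CH(COCl): acyl halide, 1 C=O (running total 5).
CH(CONH2): amide, 1 C=O (running total 6).
CH(COCH3): ketone, 1 C=O (running total 7).
CH(CHO): aldehyde, 1 C=O (running total 8).
CONH2: amide, 1 C=O (running total 9).

9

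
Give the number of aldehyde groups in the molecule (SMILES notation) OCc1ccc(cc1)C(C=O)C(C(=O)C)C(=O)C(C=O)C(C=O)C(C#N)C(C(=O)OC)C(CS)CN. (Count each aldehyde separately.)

HO– on an sp³ carbon → alcohol.
para-disubstituted benzene ring → arene.
pendant –CHO: carbonyl C bonded to C and H → aldehyde.
pendant –COCH3: carbonyl C bonded to two carbons → ketone.
–C(=O)– with carbon on both sides → ketone.
pendant –CHO: carbonyl C bonded to C and H → aldehyde.
pendant –CHO: carbonyl C bonded to C and H → aldehyde.
pendant –C≡N: nitrile.
pendant –COOCH3: carbonyl C bonded to C and –OCH3 → ester.
pendant –CH2SH → thiol.
–NH2 on an sp³ carbon with no adjacent C=O → amine.
Aldehyde appears at: CH(CHO), CH(CHO), CH(CHO) → 3.

3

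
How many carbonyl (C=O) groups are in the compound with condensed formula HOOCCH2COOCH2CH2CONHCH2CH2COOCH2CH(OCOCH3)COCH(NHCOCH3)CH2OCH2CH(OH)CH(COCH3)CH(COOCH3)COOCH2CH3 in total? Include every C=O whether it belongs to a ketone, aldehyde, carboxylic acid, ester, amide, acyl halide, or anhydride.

10

HOOC: carboxylic acid, 1 C=O (running total 1).
CH2COOCH2: ester, 1 C=O (running total 2).
CH2CONHCH2: amide, 1 C=O (running total 3).
CH2COOCH2: ester, 1 C=O (running total 4).
CH(OCOCH3): ester, 1 C=O (running total 5).
CO: ketone, 1 C=O (running total 6).
CH(NHCOCH3): amide, 1 C=O (running total 7).
CH(COCH3): ketone, 1 C=O (running total 8).
CH(COOCH3): ester, 1 C=O (running total 9).
COOCH2CH3: ester, 1 C=O (running total 10).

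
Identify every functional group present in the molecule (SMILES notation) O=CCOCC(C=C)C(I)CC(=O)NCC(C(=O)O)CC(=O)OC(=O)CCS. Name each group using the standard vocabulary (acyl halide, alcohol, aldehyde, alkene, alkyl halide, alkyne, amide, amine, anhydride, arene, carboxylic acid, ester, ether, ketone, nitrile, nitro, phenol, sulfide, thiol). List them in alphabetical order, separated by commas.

aldehyde, alkene, alkyl halide, amide, anhydride, carboxylic acid, ether, thiol

Reading the structure from left to right:
  OHC: terminal –CHO: carbonyl C bonded to H and C → aldehyde.
  CH2OCH2: C–O–C with sp³ carbons on both sides and no adjacent C=O → ether.
  CH(CH=CH2): pendant –CH=CH2: C=C double bond → alkene.
  CH(I): halogen on an sp³ carbon → alkyl halide.
  CH2CONHCH2: –C(=O)–N– linkage → amide (the N is not an amine).
  CH(COOH): pendant –COOH: carbonyl C bonded to C and –OH → carboxylic acid.
  CH2CO-O-COCH2: two acyl groups sharing one oxygen, –C(=O)–O–C(=O)– → anhydride.
  CH2SH: –SH on an sp³ carbon → thiol.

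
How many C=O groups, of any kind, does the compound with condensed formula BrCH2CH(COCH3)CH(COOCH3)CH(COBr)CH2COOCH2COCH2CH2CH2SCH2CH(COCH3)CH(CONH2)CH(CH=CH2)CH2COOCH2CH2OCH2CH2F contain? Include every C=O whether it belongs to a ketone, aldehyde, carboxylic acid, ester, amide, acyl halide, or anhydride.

8

CH(COCH3): ketone, 1 C=O (running total 1).
CH(COOCH3): ester, 1 C=O (running total 2).
CH(COBr): acyl halide, 1 C=O (running total 3).
CH2COOCH2: ester, 1 C=O (running total 4).
CO: ketone, 1 C=O (running total 5).
CH(COCH3): ketone, 1 C=O (running total 6).
CH(CONH2): amide, 1 C=O (running total 7).
CH2COOCH2: ester, 1 C=O (running total 8).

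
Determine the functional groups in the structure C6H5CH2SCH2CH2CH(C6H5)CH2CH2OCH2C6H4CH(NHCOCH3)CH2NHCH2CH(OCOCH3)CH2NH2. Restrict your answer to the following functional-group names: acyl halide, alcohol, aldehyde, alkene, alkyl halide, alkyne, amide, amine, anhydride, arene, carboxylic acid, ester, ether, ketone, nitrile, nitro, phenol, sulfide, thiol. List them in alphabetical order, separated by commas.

amide, amine, arene, ester, ether, sulfide

C6H5– phenyl ring → arene.
C–S–C linkage → sulfide (thioether).
pendant –C6H5: benzene ring → arene.
C–O–C with sp³ carbons on both sides and no adjacent C=O → ether.
para-disubstituted benzene ring → arene.
pendant –NHC(=O)CH3: N bonded to a carbonyl → amide (not amine).
C–N–C with sp³ carbons and no adjacent C=O → amine (secondary).
pendant –OC(=O)CH3: an acyloxy group → ester.
–NH2 on an sp³ carbon with no adjacent C=O → amine.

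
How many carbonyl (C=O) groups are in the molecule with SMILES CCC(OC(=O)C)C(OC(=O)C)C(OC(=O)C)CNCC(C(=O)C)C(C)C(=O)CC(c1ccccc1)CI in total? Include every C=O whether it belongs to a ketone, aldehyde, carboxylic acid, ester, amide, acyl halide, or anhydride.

CH(OCOCH3): ester, 1 C=O (running total 1).
CH(OCOCH3): ester, 1 C=O (running total 2).
CH(OCOCH3): ester, 1 C=O (running total 3).
CH(COCH3): ketone, 1 C=O (running total 4).
CO: ketone, 1 C=O (running total 5).

5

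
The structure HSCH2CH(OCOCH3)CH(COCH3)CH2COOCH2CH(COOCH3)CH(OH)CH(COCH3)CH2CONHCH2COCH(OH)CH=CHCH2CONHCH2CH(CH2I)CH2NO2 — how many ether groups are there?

Taking each segment in turn:
  HSCH2: –SH on an sp³ carbon → thiol.
  CH(OCOCH3): pendant –OC(=O)CH3: an acyloxy group → ester.
  CH(COCH3): pendant –COCH3: carbonyl C bonded to two carbons → ketone.
  CH2COOCH2: –C(=O)–O–C with C on the carbonyl side → ester.
  CH(COOCH3): pendant –COOCH3: carbonyl C bonded to C and –OCH3 → ester.
  CH(OH): –OH on an sp³ carbon → alcohol (secondary).
  CH(COCH3): pendant –COCH3: carbonyl C bonded to two carbons → ketone.
  CH2CONHCH2: –C(=O)–N– linkage → amide (the N is not an amine).
  CO: –C(=O)– with carbon on both sides → ketone.
  CH(OH): –OH on an sp³ carbon → alcohol (secondary).
  CH=CH: C=C double bond → alkene.
  CH2CONHCH2: –C(=O)–N– linkage → amide (the N is not an amine).
  CH(CH2I): pendant –CH2X: halogen on sp³ carbon → alkyl halide.
  CH2NO2: –NO2 on carbon → nitro group.
No segment is a ether: CH(OCOCH3) is ester, not ether; CH2COOCH2 is ester, not ether; CH(COOCH3) is ester, not ether. → 0.

0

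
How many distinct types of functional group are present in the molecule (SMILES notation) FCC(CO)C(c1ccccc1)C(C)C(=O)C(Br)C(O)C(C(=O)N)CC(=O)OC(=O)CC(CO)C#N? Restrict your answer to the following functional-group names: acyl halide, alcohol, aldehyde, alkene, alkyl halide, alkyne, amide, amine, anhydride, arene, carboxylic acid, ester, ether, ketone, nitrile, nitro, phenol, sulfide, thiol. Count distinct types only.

halogen on an sp³ carbon → alkyl halide.
pendant –CH2OH on an sp³ backbone C → alcohol.
pendant –C6H5: benzene ring → arene.
–C(=O)– with carbon on both sides → ketone.
halogen on an sp³ carbon → alkyl halide.
–OH on an sp³ carbon → alcohol (secondary).
pendant –CONH2: carbonyl C bonded to C and N → amide.
two acyl groups sharing one oxygen, –C(=O)–O–C(=O)– → anhydride.
pendant –CH2OH on an sp³ backbone C → alcohol.
–C≡N: carbon triple-bonded to nitrogen → nitrile.
Distinct types present: alcohol, alkyl halide, amide, anhydride, arene, ketone, nitrile.

7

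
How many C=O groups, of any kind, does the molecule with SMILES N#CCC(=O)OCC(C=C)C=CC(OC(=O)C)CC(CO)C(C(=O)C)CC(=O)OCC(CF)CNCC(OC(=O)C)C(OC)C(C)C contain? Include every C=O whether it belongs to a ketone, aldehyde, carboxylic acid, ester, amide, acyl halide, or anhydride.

5

CH2COOCH2: ester, 1 C=O (running total 1).
CH(OCOCH3): ester, 1 C=O (running total 2).
CH(COCH3): ketone, 1 C=O (running total 3).
CH2COOCH2: ester, 1 C=O (running total 4).
CH(OCOCH3): ester, 1 C=O (running total 5).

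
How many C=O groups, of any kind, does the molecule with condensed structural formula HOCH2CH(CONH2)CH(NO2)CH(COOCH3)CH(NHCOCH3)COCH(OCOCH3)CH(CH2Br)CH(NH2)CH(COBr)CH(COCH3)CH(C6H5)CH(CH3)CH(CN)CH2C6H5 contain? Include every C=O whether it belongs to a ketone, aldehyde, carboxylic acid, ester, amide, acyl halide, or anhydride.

CH(CONH2): amide, 1 C=O (running total 1).
CH(COOCH3): ester, 1 C=O (running total 2).
CH(NHCOCH3): amide, 1 C=O (running total 3).
CO: ketone, 1 C=O (running total 4).
CH(OCOCH3): ester, 1 C=O (running total 5).
CH(COBr): acyl halide, 1 C=O (running total 6).
CH(COCH3): ketone, 1 C=O (running total 7).

7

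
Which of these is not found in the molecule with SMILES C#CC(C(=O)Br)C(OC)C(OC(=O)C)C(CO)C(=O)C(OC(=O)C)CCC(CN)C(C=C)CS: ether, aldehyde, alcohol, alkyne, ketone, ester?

aldehyde

alcohol: present (CH(CH2OH) — pendant –CH2OH on an sp³ backbone C → alcohol).
alkyne: present (HC≡C — C≡C triple bond → alkyne).
ketone: present (CO — –C(=O)– with carbon on both sides → ketone).
ester: present (CH(OCOCH3) — pendant –OC(=O)CH3: an acyloxy group → ester).
ether: present (CH(OCH3) — pendant –OCH3: C–O–C with sp³ C, no adjacent C=O → ether).
aldehyde: absent. In CO, the carbonyl carbon is bonded to two carbons, so it is a ketone, not an aldehyde.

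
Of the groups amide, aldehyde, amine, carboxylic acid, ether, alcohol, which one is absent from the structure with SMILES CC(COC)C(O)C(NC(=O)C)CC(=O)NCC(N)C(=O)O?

aldehyde

amine: present (CH(NH2) — –NH2 on an sp³ carbon with no adjacent C=O → amine).
ether: present (CH(CH2OCH3) — pendant –CH2OCH3: C–O–C linkage → ether).
alcohol: present (CH(OH) — –OH on an sp³ carbon → alcohol (secondary)).
carboxylic acid: present (COOH — –COOH: carbonyl C bonded to –OH and C → carboxylic acid (the –OH is not a separate alcohol)).
amide: present (CH(NHCOCH3) — pendant –NHC(=O)CH3: N bonded to a carbonyl → amide (not amine)).
aldehyde: absent. In COOH, the carbonyl carbon bears –OH, not –H, so it is a carboxylic acid.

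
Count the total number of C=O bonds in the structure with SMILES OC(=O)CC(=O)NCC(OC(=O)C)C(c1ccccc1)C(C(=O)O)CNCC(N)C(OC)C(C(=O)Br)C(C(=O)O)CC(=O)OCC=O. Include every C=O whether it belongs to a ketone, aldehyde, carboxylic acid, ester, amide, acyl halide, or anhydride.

HOOC: carboxylic acid, 1 C=O (running total 1).
CH2CONHCH2: amide, 1 C=O (running total 2).
CH(OCOCH3): ester, 1 C=O (running total 3).
CH(COOH): carboxylic acid, 1 C=O (running total 4).
CH(COBr): acyl halide, 1 C=O (running total 5).
CH(COOH): carboxylic acid, 1 C=O (running total 6).
CH2COOCH2: ester, 1 C=O (running total 7).
CHO: aldehyde, 1 C=O (running total 8).

8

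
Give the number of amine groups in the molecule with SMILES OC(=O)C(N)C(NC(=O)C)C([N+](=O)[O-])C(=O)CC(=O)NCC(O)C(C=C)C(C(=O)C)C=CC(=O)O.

–COOH: carbonyl C bonded to –OH and C → carboxylic acid (the –OH is not a separate alcohol).
–NH2 on an sp³ carbon with no adjacent C=O → amine.
pendant –NHC(=O)CH3: N bonded to a carbonyl → amide (not amine).
–NO2 on an sp³ carbon → nitro (the N=O is not a carbonyl).
–C(=O)– with carbon on both sides → ketone.
–C(=O)–N– linkage → amide (the N is not an amine).
–OH on an sp³ carbon → alcohol (secondary).
pendant –CH=CH2: C=C double bond → alkene.
pendant –COCH3: carbonyl C bonded to two carbons → ketone.
C=C double bond → alkene.
–COOH: carbonyl C bonded to –OH and C → carboxylic acid (the –OH is not a separate alcohol).
Amine appears at: CH(NH2) → 1.

1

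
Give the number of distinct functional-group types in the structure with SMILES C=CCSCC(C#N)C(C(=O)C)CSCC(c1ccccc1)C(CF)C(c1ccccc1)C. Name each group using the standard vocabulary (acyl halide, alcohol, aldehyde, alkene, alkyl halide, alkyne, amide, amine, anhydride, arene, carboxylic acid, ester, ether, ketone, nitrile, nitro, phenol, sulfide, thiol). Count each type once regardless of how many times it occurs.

6

Working along the chain:
  CH2=CH: C=C double bond → alkene.
  CH2SCH2: C–S–C linkage → sulfide (thioether).
  CH(CN): pendant –C≡N: nitrile.
  CH(COCH3): pendant –COCH3: carbonyl C bonded to two carbons → ketone.
  CH2SCH2: C–S–C linkage → sulfide (thioether).
  CH(C6H5): pendant –C6H5: benzene ring → arene.
  CH(CH2F): pendant –CH2X: halogen on sp³ carbon → alkyl halide.
  CH(C6H5): pendant –C6H5: benzene ring → arene.
Distinct types present: alkene, alkyl halide, arene, ketone, nitrile, sulfide.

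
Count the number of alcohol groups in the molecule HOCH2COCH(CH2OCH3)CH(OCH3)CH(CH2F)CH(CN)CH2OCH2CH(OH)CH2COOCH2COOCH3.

2

Taking each segment in turn:
  HOCH2: HO– on an sp³ carbon → alcohol.
  CO: –C(=O)– with carbon on both sides → ketone.
  CH(CH2OCH3): pendant –CH2OCH3: C–O–C linkage → ether.
  CH(OCH3): pendant –OCH3: C–O–C with sp³ C, no adjacent C=O → ether.
  CH(CH2F): pendant –CH2X: halogen on sp³ carbon → alkyl halide.
  CH(CN): pendant –C≡N: nitrile.
  CH2OCH2: C–O–C with sp³ carbons on both sides and no adjacent C=O → ether.
  CH(OH): –OH on an sp³ carbon → alcohol (secondary).
  CH2COOCH2: –C(=O)–O–C with C on the carbonyl side → ester.
  COOCH3: –C(=O)OCH3: carbonyl C bonded to C and to –OCH3 → ester (not ketone + ether).
Alcohol appears at: HOCH2, CH(OH) → 2.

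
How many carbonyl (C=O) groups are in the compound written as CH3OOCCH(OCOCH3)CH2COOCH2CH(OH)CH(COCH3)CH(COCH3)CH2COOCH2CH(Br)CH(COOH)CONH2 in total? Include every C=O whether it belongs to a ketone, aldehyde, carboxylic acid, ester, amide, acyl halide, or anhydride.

CH3OOC: ester, 1 C=O (running total 1).
CH(OCOCH3): ester, 1 C=O (running total 2).
CH2COOCH2: ester, 1 C=O (running total 3).
CH(COCH3): ketone, 1 C=O (running total 4).
CH(COCH3): ketone, 1 C=O (running total 5).
CH2COOCH2: ester, 1 C=O (running total 6).
CH(COOH): carboxylic acid, 1 C=O (running total 7).
CONH2: amide, 1 C=O (running total 8).

8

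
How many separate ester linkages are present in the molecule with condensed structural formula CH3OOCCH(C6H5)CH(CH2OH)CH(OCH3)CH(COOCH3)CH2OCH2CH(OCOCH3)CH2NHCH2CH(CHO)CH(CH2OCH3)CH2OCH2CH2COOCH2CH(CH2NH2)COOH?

4

Working along the chain:
  CH3OOC: CH3O–C(=O)–: carbonyl C bonded to C and to –OCH3 → ester (not ketone + ether).
  CH(C6H5): pendant –C6H5: benzene ring → arene.
  CH(CH2OH): pendant –CH2OH on an sp³ backbone C → alcohol.
  CH(OCH3): pendant –OCH3: C–O–C with sp³ C, no adjacent C=O → ether.
  CH(COOCH3): pendant –COOCH3: carbonyl C bonded to C and –OCH3 → ester.
  CH2OCH2: C–O–C with sp³ carbons on both sides and no adjacent C=O → ether.
  CH(OCOCH3): pendant –OC(=O)CH3: an acyloxy group → ester.
  CH2NHCH2: C–N–C with sp³ carbons and no adjacent C=O → amine (secondary).
  CH(CHO): pendant –CHO: carbonyl C bonded to C and H → aldehyde.
  CH(CH2OCH3): pendant –CH2OCH3: C–O–C linkage → ether.
  CH2OCH2: C–O–C with sp³ carbons on both sides and no adjacent C=O → ether.
  CH2COOCH2: –C(=O)–O–C with C on the carbonyl side → ester.
  CH(CH2NH2): pendant –CH2NH2: N on sp³ C, no adjacent C=O → amine.
  COOH: –COOH: carbonyl C bonded to –OH and C → carboxylic acid (the –OH is not a separate alcohol).
Ester appears at: CH3OOC, CH(COOCH3), CH(OCOCH3), CH2COOCH2 → 4.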